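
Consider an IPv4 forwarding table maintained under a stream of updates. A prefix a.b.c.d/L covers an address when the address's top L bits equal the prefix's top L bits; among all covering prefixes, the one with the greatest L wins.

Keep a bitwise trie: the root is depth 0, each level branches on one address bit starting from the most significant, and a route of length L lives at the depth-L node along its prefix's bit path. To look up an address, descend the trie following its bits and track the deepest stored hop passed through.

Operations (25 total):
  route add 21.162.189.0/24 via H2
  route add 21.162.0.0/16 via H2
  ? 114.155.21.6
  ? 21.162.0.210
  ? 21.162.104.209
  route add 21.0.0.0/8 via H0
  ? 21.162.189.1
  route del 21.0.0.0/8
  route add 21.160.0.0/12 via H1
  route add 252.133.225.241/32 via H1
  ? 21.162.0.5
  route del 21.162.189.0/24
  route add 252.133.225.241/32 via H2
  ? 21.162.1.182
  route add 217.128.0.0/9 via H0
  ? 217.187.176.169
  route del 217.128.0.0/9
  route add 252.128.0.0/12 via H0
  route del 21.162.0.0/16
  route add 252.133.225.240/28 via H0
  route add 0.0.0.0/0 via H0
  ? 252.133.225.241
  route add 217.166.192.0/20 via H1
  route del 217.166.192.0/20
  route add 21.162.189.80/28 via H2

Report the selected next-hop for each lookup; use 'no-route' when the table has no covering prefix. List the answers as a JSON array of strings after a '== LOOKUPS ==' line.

Trace:
  + 21.162.189.0/24 (H2) depth=24
  + 21.162.0.0/16 (H2) depth=16
  lookup 114.155.21.6: bits 0 walk d0:-→d1:- -> no-route
  lookup 21.162.0.210: bits 0001010110100010 walk d0:-→d1:-→d2:-→d3:-→d4:-→d5:-→d6:-→d7:-→d8:-→d9:-→d10:-→d11:-→d12:-→d13:-→d14:-→d15:-→d16:H2 -> H2
  lookup 21.162.104.209: bits 0001010110100010 walk d0:-→d1:-→d2:-→d3:-→d4:-→d5:-→d6:-→d7:-→d8:-→d9:-→d10:-→d11:-→d12:-→d13:-→d14:-→d15:-→d16:H2 -> H2
  + 21.0.0.0/8 (H0) depth=8
  lookup 21.162.189.1: bits 000101011010001010111101 walk d0:-→d1:-→d2:-→d3:-→d4:-→d5:-→d6:-→d7:-→d8:H0→d9:-→d10:-→d11:-→d12:-→d13:-→d14:-→d15:-→d16:H2→d17:-→d18:-→d19:-→d20:-→d21:-→d22:-→d23:-→d24:H2 -> H2
  del 21.0.0.0/8 (clear depth 8)
  + 21.160.0.0/12 (H1) depth=12
  + 252.133.225.241/32 (H1) depth=32
  lookup 21.162.0.5: bits 0001010110100010 walk d0:-→d1:-→d2:-→d3:-→d4:-→d5:-→d6:-→d7:-→d8:-→d9:-→d10:-→d11:-→d12:H1→d13:-→d14:-→d15:-→d16:H2 -> H2
  del 21.162.189.0/24 (clear depth 24)
  + 252.133.225.241/32 (H2) depth=32
  lookup 21.162.1.182: bits 0001010110100010 walk d0:-→d1:-→d2:-→d3:-→d4:-→d5:-→d6:-→d7:-→d8:-→d9:-→d10:-→d11:-→d12:H1→d13:-→d14:-→d15:-→d16:H2 -> H2
  + 217.128.0.0/9 (H0) depth=9
  lookup 217.187.176.169: bits 110110011 walk d0:-→d1:-→d2:-→d3:-→d4:-→d5:-→d6:-→d7:-→d8:-→d9:H0 -> H0
  del 217.128.0.0/9 (clear depth 9)
  + 252.128.0.0/12 (H0) depth=12
  del 21.162.0.0/16 (clear depth 16)
  + 252.133.225.240/28 (H0) depth=28
  + 0.0.0.0/0 (H0) depth=0
  lookup 252.133.225.241: bits 11111100100001011110000111110001 walk d0:H0→d1:-→d2:-→d3:-→d4:-→d5:-→d6:-→d7:-→d8:-→d9:-→d10:-→d11:-→d12:H0→d13:-→d14:-→d15:-→d16:-→d17:-→d18:-→d19:-→d20:-→d21:-→d22:-→d23:-→d24:-→d25:-→d26:-→d27:-→d28:H0→d29:-→d30:-→d31:-→d32:H2 -> H2
  + 217.166.192.0/20 (H1) depth=20
  del 217.166.192.0/20 (clear depth 20)
  + 21.162.189.80/28 (H2) depth=28

== LOOKUPS ==
["no-route","H2","H2","H2","H2","H2","H0","H2"]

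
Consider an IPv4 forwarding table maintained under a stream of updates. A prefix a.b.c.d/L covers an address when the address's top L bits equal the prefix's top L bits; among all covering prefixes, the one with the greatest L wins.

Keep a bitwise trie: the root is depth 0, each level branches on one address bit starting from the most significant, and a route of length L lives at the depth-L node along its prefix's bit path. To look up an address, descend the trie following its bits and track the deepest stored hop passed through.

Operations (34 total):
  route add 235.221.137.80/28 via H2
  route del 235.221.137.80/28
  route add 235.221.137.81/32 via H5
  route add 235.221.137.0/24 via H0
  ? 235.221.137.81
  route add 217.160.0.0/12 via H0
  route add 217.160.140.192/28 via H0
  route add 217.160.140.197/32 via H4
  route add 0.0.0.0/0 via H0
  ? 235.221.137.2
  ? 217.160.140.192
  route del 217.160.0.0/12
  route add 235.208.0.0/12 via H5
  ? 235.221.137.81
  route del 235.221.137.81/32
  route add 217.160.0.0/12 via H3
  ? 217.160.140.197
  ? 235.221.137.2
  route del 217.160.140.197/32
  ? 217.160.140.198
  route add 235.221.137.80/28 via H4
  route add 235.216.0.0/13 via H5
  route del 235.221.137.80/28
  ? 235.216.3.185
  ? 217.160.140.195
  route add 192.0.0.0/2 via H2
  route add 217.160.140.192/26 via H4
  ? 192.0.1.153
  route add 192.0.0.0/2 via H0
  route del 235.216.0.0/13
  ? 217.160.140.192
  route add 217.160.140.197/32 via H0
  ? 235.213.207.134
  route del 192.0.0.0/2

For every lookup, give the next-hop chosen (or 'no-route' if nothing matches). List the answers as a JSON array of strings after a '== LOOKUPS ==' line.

Process each operation:
  + 235.221.137.80/28 (H2) depth=28
  del 235.221.137.80/28 (clear depth 28)
  + 235.221.137.81/32 (H5) depth=32
  + 235.221.137.0/24 (H0) depth=24
  Q 235.221.137.81: descend 11101011110111011000100101010001 ; hops seen [H0,H5] ; pick H5
  + 217.160.0.0/12 (H0) depth=12
  + 217.160.140.192/28 (H0) depth=28
  + 217.160.140.197/32 (H4) depth=32
  + 0.0.0.0/0 (H0) depth=0
  Q 235.221.137.2: descend 1110101111011101100010010 ; hops seen [H0,H0] ; pick H0
  Q 217.160.140.192: descend 11011001101000001000110011000 ; hops seen [H0,H0,H0] ; pick H0
  del 217.160.0.0/12 (clear depth 12)
  + 235.208.0.0/12 (H5) depth=12
  Q 235.221.137.81: descend 11101011110111011000100101010001 ; hops seen [H0,H5,H0,H5] ; pick H5
  del 235.221.137.81/32 (clear depth 32)
  + 217.160.0.0/12 (H3) depth=12
  Q 217.160.140.197: descend 11011001101000001000110011000101 ; hops seen [H0,H3,H0,H4] ; pick H4
  Q 235.221.137.2: descend 1110101111011101100010010 ; hops seen [H0,H5,H0] ; pick H0
  del 217.160.140.197/32 (clear depth 32)
  Q 217.160.140.198: descend 110110011010000010001100110001 ; hops seen [H0,H3,H0] ; pick H0
  + 235.221.137.80/28 (H4) depth=28
  + 235.216.0.0/13 (H5) depth=13
  del 235.221.137.80/28 (clear depth 28)
  Q 235.216.3.185: descend 1110101111011 ; hops seen [H0,H5,H5] ; pick H5
  Q 217.160.140.195: descend 11011001101000001000110011000 ; hops seen [H0,H3,H0] ; pick H0
  + 192.0.0.0/2 (H2) depth=2
  + 217.160.140.192/26 (H4) depth=26
  Q 192.0.1.153: descend 110 ; hops seen [H0,H2] ; pick H2
  + 192.0.0.0/2 (H0) depth=2
  del 235.216.0.0/13 (clear depth 13)
  Q 217.160.140.192: descend 11011001101000001000110011000 ; hops seen [H0,H0,H3,H4,H0] ; pick H0
  + 217.160.140.197/32 (H0) depth=32
  Q 235.213.207.134: descend 111010111101 ; hops seen [H0,H0,H5] ; pick H5
  del 192.0.0.0/2 (clear depth 2)

== LOOKUPS ==
["H5","H0","H0","H5","H4","H0","H0","H5","H0","H2","H0","H5"]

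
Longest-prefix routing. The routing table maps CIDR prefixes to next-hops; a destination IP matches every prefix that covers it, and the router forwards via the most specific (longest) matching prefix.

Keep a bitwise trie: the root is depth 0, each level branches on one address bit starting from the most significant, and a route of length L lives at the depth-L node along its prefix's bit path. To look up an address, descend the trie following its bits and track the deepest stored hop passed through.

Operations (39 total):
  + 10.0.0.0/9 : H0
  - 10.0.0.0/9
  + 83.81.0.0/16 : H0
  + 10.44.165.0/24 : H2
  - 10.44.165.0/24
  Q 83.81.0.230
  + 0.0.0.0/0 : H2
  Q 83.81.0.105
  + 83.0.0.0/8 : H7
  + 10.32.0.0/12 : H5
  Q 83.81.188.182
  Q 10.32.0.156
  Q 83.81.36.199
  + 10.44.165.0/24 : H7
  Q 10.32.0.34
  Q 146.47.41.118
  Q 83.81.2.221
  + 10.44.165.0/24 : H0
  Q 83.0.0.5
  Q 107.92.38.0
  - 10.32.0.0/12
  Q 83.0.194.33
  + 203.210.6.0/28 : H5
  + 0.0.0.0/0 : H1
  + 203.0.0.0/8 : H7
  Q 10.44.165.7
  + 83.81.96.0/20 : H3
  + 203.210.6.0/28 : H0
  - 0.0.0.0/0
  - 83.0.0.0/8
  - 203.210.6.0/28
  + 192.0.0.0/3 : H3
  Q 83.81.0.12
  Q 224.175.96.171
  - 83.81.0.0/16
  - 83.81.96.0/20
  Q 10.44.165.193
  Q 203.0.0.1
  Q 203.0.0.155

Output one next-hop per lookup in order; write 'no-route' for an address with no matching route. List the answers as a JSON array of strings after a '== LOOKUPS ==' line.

Process each operation:
  + 10.0.0.0/9 (H0) depth=9
  - 10.0.0.0/9 clear@9
  + 83.81.0.0/16 (H0) depth=16
  + 10.44.165.0/24 (H2) depth=24
  - 10.44.165.0/24 clear@24
  Q 83.81.0.230: descend 0101001101010001 ; hops seen [H0] ; pick H0
  + 0.0.0.0/0 (H2) depth=0
  Q 83.81.0.105: descend 0101001101010001 ; hops seen [H2,H0] ; pick H0
  + 83.0.0.0/8 (H7) depth=8
  + 10.32.0.0/12 (H5) depth=12
  Q 83.81.188.182: descend 0101001101010001 ; hops seen [H2,H7,H0] ; pick H0
  Q 10.32.0.156: descend 000010100010 ; hops seen [H2,H5] ; pick H5
  Q 83.81.36.199: descend 0101001101010001 ; hops seen [H2,H7,H0] ; pick H0
  + 10.44.165.0/24 (H7) depth=24
  Q 10.32.0.34: descend 000010100010 ; hops seen [H2,H5] ; pick H5
  Q 146.47.41.118: descend ε ; hops seen [H2] ; pick H2
  Q 83.81.2.221: descend 0101001101010001 ; hops seen [H2,H7,H0] ; pick H0
  + 10.44.165.0/24 (H0) depth=24
  Q 83.0.0.5: descend 010100110 ; hops seen [H2,H7] ; pick H7
  Q 107.92.38.0: descend 01 ; hops seen [H2] ; pick H2
  - 10.32.0.0/12 clear@12
  Q 83.0.194.33: descend 010100110 ; hops seen [H2,H7] ; pick H7
  + 203.210.6.0/28 (H5) depth=28
  + 0.0.0.0/0 (H1) depth=0
  + 203.0.0.0/8 (H7) depth=8
  Q 10.44.165.7: descend 000010100010110010100101 ; hops seen [H1,H0] ; pick H0
  + 83.81.96.0/20 (H3) depth=20
  + 203.210.6.0/28 (H0) depth=28
  - 0.0.0.0/0 clear@0
  - 83.0.0.0/8 clear@8
  - 203.210.6.0/28 clear@28
  + 192.0.0.0/3 (H3) depth=3
  Q 83.81.0.12: descend 01010011010100010 ; hops seen [H0] ; pick H0
  Q 224.175.96.171: descend 11 ; hops seen [∅] ; pick no-route
  - 83.81.0.0/16 clear@16
  - 83.81.96.0/20 clear@20
  Q 10.44.165.193: descend 000010100010110010100101 ; hops seen [H0] ; pick H0
  Q 203.0.0.1: descend 11001011 ; hops seen [H3,H7] ; pick H7
  Q 203.0.0.155: descend 11001011 ; hops seen [H3,H7] ; pick H7

== LOOKUPS ==
["H0","H0","H0","H5","H0","H5","H2","H0","H7","H2","H7","H0","H0","no-route","H0","H7","H7"]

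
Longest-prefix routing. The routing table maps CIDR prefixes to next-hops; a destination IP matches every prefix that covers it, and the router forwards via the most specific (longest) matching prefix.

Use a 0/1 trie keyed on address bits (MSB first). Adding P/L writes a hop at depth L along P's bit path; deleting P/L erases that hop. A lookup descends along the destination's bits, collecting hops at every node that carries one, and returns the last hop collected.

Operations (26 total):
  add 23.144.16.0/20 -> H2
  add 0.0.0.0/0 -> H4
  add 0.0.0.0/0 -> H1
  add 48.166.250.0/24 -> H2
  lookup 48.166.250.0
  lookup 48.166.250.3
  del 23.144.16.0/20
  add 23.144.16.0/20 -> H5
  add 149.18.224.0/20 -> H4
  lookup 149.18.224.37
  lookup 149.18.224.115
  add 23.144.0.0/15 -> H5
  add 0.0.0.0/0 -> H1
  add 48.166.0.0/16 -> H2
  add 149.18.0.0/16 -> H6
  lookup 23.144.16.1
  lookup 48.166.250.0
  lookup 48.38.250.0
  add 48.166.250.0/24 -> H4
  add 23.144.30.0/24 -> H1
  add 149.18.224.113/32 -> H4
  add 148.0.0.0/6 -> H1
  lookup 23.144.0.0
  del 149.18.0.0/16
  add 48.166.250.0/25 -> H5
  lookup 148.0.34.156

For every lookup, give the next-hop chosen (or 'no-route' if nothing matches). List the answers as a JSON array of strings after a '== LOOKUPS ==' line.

Trace:
  add 23.144.16.0/20 -> H2 at depth 20
  add 0.0.0.0/0 -> H4 at depth 0
  add 0.0.0.0/0 -> H1 at depth 0
  add 48.166.250.0/24 -> H2 at depth 24
  lookup 48.166.250.0: bits 001100001010011011111010 walk d0:H1→d1:-→d2:-→d3:-→d4:-→d5:-→d6:-→d7:-→d8:-→d9:-→d10:-→d11:-→d12:-→d13:-→d14:-→d15:-→d16:-→d17:-→d18:-→d19:-→d20:-→d21:-→d22:-→d23:-→d24:H2 -> H2
  lookup 48.166.250.3: bits 001100001010011011111010 walk d0:H1→d1:-→d2:-→d3:-→d4:-→d5:-→d6:-→d7:-→d8:-→d9:-→d10:-→d11:-→d12:-→d13:-→d14:-→d15:-→d16:-→d17:-→d18:-→d19:-→d20:-→d21:-→d22:-→d23:-→d24:H2 -> H2
  - 23.144.16.0/20 clear@20
  add 23.144.16.0/20 -> H5 at depth 20
  add 149.18.224.0/20 -> H4 at depth 20
  lookup 149.18.224.37: bits 10010101000100101110 walk d0:H1→d1:-→d2:-→d3:-→d4:-→d5:-→d6:-→d7:-→d8:-→d9:-→d10:-→d11:-→d12:-→d13:-→d14:-→d15:-→d16:-→d17:-→d18:-→d19:-→d20:H4 -> H4
  lookup 149.18.224.115: bits 10010101000100101110 walk d0:H1→d1:-→d2:-→d3:-→d4:-→d5:-→d6:-→d7:-→d8:-→d9:-→d10:-→d11:-→d12:-→d13:-→d14:-→d15:-→d16:-→d17:-→d18:-→d19:-→d20:H4 -> H4
  add 23.144.0.0/15 -> H5 at depth 15
  add 0.0.0.0/0 -> H1 at depth 0
  add 48.166.0.0/16 -> H2 at depth 16
  add 149.18.0.0/16 -> H6 at depth 16
  lookup 23.144.16.1: bits 00010111100100000001 walk d0:H1→d1:-→d2:-→d3:-→d4:-→d5:-→d6:-→d7:-→d8:-→d9:-→d10:-→d11:-→d12:-→d13:-→d14:-→d15:H5→d16:-→d17:-→d18:-→d19:-→d20:H5 -> H5
  lookup 48.166.250.0: bits 001100001010011011111010 walk d0:H1→d1:-→d2:-→d3:-→d4:-→d5:-→d6:-→d7:-→d8:-→d9:-→d10:-→d11:-→d12:-→d13:-→d14:-→d15:-→d16:H2→d17:-→d18:-→d19:-→d20:-→d21:-→d22:-→d23:-→d24:H2 -> H2
  lookup 48.38.250.0: bits 00110000 walk d0:H1→d1:-→d2:-→d3:-→d4:-→d5:-→d6:-→d7:-→d8:- -> H1
  add 48.166.250.0/24 -> H4 at depth 24
  add 23.144.30.0/24 -> H1 at depth 24
  add 149.18.224.113/32 -> H4 at depth 32
  add 148.0.0.0/6 -> H1 at depth 6
  lookup 23.144.0.0: bits 0001011110010000000 walk d0:H1→d1:-→d2:-→d3:-→d4:-→d5:-→d6:-→d7:-→d8:-→d9:-→d10:-→d11:-→d12:-→d13:-→d14:-→d15:H5→d16:-→d17:-→d18:-→d19:- -> H5
  - 149.18.0.0/16 clear@16
  add 48.166.250.0/25 -> H5 at depth 25
  lookup 148.0.34.156: bits 1001010 walk d0:H1→d1:-→d2:-→d3:-→d4:-→d5:-→d6:H1→d7:- -> H1

== LOOKUPS ==
["H2","H2","H4","H4","H5","H2","H1","H5","H1"]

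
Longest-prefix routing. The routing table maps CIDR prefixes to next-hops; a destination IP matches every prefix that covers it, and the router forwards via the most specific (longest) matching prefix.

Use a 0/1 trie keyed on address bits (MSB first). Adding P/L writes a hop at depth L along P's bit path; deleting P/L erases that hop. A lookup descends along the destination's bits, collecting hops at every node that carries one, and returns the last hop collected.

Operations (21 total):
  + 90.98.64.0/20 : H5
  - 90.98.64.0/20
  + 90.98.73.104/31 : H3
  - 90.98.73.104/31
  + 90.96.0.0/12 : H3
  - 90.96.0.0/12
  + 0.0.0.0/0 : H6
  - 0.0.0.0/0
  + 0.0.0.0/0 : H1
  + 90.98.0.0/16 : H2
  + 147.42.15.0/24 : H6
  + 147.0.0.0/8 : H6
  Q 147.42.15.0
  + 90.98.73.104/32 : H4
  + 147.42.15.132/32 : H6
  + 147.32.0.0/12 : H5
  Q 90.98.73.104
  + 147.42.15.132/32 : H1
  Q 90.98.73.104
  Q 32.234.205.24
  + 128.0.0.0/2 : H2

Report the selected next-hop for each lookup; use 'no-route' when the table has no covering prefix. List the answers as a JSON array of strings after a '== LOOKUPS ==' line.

Process each operation:
  + 90.98.64.0/20 (H5) depth=20
  del 90.98.64.0/20 (clear depth 20)
  + 90.98.73.104/31 (H3) depth=31
  del 90.98.73.104/31 (clear depth 31)
  + 90.96.0.0/12 (H3) depth=12
  del 90.96.0.0/12 (clear depth 12)
  + 0.0.0.0/0 (H6) depth=0
  del 0.0.0.0/0 (clear depth 0)
  + 0.0.0.0/0 (H1) depth=0
  + 90.98.0.0/16 (H2) depth=16
  + 147.42.15.0/24 (H6) depth=24
  + 147.0.0.0/8 (H6) depth=8
  ? 147.42.15.0  path d0:H1→d1:-→d2:-→d3:-→d4:-→d5:-→d6:-→d7:-→d8:H6→d9:-→d10:-→d11:-→d12:-→d13:-→d14:-→d15:-→d16:-→d17:-→d18:-→d19:-→d20:-→d21:-→d22:-→d23:-→d24:H6  best=H6
  + 90.98.73.104/32 (H4) depth=32
  + 147.42.15.132/32 (H6) depth=32
  + 147.32.0.0/12 (H5) depth=12
  ? 90.98.73.104  path d0:H1→d1:-→d2:-→d3:-→d4:-→d5:-→d6:-→d7:-→d8:-→d9:-→d10:-→d11:-→d12:-→d13:-→d14:-→d15:-→d16:H2→d17:-→d18:-→d19:-→d20:-→d21:-→d22:-→d23:-→d24:-→d25:-→d26:-→d27:-→d28:-→d29:-→d30:-→d31:-→d32:H4  best=H4
  + 147.42.15.132/32 (H1) depth=32
  ? 90.98.73.104  path d0:H1→d1:-→d2:-→d3:-→d4:-→d5:-→d6:-→d7:-→d8:-→d9:-→d10:-→d11:-→d12:-→d13:-→d14:-→d15:-→d16:H2→d17:-→d18:-→d19:-→d20:-→d21:-→d22:-→d23:-→d24:-→d25:-→d26:-→d27:-→d28:-→d29:-→d30:-→d31:-→d32:H4  best=H4
  ? 32.234.205.24  path d0:H1→d1:-  best=H1
  + 128.0.0.0/2 (H2) depth=2

== LOOKUPS ==
["H6","H4","H4","H1"]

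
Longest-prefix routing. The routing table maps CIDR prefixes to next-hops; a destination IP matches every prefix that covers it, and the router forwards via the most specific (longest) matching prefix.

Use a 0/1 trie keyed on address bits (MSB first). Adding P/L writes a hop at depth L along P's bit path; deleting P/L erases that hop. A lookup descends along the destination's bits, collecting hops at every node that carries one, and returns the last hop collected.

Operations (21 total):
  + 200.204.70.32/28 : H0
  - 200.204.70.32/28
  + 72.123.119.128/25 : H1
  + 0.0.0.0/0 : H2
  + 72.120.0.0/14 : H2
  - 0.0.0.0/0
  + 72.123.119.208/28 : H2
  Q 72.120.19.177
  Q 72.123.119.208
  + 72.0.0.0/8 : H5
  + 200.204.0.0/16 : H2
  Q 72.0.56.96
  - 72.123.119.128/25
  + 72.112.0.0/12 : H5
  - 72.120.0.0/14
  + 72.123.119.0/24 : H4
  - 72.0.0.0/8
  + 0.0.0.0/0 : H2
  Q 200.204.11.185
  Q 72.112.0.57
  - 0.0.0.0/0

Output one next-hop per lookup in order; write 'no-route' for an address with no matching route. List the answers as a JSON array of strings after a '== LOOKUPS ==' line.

Trace:
  + 200.204.70.32/28 (H0) depth=28
  - 200.204.70.32/28 clear@28
  + 72.123.119.128/25 (H1) depth=25
  + 0.0.0.0/0 (H2) depth=0
  + 72.120.0.0/14 (H2) depth=14
  - 0.0.0.0/0 clear@0
  + 72.123.119.208/28 (H2) depth=28
  Q 72.120.19.177: descend 01001000011110 ; hops seen [H2] ; pick H2
  Q 72.123.119.208: descend 0100100001111011011101111101 ; hops seen [H2,H1,H2] ; pick H2
  + 72.0.0.0/8 (H5) depth=8
  + 200.204.0.0/16 (H2) depth=16
  Q 72.0.56.96: descend 010010000 ; hops seen [H5] ; pick H5
  - 72.123.119.128/25 clear@25
  + 72.112.0.0/12 (H5) depth=12
  - 72.120.0.0/14 clear@14
  + 72.123.119.0/24 (H4) depth=24
  - 72.0.0.0/8 clear@8
  + 0.0.0.0/0 (H2) depth=0
  Q 200.204.11.185: descend 11001000110011000 ; hops seen [H2,H2] ; pick H2
  Q 72.112.0.57: descend 010010000111 ; hops seen [H2,H5] ; pick H5
  - 0.0.0.0/0 clear@0

== LOOKUPS ==
["H2","H2","H5","H2","H5"]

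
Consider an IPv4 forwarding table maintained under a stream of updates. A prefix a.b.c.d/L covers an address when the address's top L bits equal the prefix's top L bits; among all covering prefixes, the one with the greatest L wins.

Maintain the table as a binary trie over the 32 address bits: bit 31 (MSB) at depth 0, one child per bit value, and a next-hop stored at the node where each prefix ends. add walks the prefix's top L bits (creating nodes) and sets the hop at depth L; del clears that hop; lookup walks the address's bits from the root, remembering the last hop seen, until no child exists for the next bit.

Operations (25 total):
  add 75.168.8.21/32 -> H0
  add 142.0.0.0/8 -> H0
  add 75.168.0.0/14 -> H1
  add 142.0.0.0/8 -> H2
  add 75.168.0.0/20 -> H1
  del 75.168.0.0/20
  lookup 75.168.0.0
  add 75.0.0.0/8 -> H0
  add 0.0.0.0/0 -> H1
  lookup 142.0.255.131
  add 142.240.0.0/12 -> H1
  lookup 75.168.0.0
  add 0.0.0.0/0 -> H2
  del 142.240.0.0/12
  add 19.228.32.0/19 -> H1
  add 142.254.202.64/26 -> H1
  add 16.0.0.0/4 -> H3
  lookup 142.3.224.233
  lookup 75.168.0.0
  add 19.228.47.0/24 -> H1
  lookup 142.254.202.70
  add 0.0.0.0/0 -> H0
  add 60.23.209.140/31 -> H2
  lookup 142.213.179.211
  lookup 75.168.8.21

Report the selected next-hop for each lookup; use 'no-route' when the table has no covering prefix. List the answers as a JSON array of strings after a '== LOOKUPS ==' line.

Trace:
  add 75.168.8.21/32 -> H0 at depth 32
  add 142.0.0.0/8 -> H0 at depth 8
  add 75.168.0.0/14 -> H1 at depth 14
  add 142.0.0.0/8 -> H2 at depth 8
  add 75.168.0.0/20 -> H1 at depth 20
  - 75.168.0.0/20 clear@20
  Q 75.168.0.0: descend 01001011101010000000 ; hops seen [H1] ; pick H1
  add 75.0.0.0/8 -> H0 at depth 8
  add 0.0.0.0/0 -> H1 at depth 0
  Q 142.0.255.131: descend 10001110 ; hops seen [H1,H2] ; pick H2
  add 142.240.0.0/12 -> H1 at depth 12
  Q 75.168.0.0: descend 01001011101010000000 ; hops seen [H1,H0,H1] ; pick H1
  add 0.0.0.0/0 -> H2 at depth 0
  - 142.240.0.0/12 clear@12
  add 19.228.32.0/19 -> H1 at depth 19
  add 142.254.202.64/26 -> H1 at depth 26
  add 16.0.0.0/4 -> H3 at depth 4
  Q 142.3.224.233: descend 10001110 ; hops seen [H2,H2] ; pick H2
  Q 75.168.0.0: descend 01001011101010000000 ; hops seen [H2,H0,H1] ; pick H1
  add 19.228.47.0/24 -> H1 at depth 24
  Q 142.254.202.70: descend 10001110111111101100101001 ; hops seen [H2,H2,H1] ; pick H1
  add 0.0.0.0/0 -> H0 at depth 0
  add 60.23.209.140/31 -> H2 at depth 31
  Q 142.213.179.211: descend 1000111011 ; hops seen [H0,H2] ; pick H2
  Q 75.168.8.21: descend 01001011101010000000100000010101 ; hops seen [H0,H0,H1,H0] ; pick H0

== LOOKUPS ==
["H1","H2","H1","H2","H1","H1","H2","H0"]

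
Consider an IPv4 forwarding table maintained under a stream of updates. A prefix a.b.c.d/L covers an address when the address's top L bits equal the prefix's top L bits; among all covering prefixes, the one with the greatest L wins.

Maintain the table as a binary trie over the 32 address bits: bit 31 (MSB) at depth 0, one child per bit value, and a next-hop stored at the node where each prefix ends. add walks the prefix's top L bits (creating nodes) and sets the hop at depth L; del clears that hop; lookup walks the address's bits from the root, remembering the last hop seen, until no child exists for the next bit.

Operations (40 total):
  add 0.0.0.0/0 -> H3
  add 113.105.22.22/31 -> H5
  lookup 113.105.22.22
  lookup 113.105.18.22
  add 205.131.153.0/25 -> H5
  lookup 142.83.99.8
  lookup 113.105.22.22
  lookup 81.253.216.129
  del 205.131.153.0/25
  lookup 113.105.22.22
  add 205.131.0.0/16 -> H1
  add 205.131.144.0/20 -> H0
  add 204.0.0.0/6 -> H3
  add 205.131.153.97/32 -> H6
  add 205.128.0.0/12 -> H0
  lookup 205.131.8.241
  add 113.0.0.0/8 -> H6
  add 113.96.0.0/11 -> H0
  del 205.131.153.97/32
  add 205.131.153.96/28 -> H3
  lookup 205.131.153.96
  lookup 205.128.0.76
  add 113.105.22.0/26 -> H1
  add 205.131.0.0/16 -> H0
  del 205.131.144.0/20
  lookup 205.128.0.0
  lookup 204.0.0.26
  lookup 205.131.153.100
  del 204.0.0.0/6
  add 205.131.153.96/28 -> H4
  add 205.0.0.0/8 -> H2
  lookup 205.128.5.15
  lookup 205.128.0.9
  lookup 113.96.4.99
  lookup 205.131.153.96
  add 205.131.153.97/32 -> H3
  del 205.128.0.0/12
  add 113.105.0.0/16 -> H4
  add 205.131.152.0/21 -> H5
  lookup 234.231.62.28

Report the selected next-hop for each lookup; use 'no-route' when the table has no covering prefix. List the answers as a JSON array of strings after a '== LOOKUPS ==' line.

Process each operation:
  add 0.0.0.0/0 -> H3 at depth 0
  add 113.105.22.22/31 -> H5 at depth 31
  lookup 113.105.22.22: bits 0111000101101001000101100001011 walk d0:H3→d1:-→d2:-→d3:-→d4:-→d5:-→d6:-→d7:-→d8:-→d9:-→d10:-→d11:-→d12:-→d13:-→d14:-→d15:-→d16:-→d17:-→d18:-→d19:-→d20:-→d21:-→d22:-→d23:-→d24:-→d25:-→d26:-→d27:-→d28:-→d29:-→d30:-→d31:H5 -> H5
  lookup 113.105.18.22: bits 011100010110100100010 walk d0:H3→d1:-→d2:-→d3:-→d4:-→d5:-→d6:-→d7:-→d8:-→d9:-→d10:-→d11:-→d12:-→d13:-→d14:-→d15:-→d16:-→d17:-→d18:-→d19:-→d20:-→d21:- -> H3
  add 205.131.153.0/25 -> H5 at depth 25
  lookup 142.83.99.8: bits 1 walk d0:H3→d1:- -> H3
  lookup 113.105.22.22: bits 0111000101101001000101100001011 walk d0:H3→d1:-→d2:-→d3:-→d4:-→d5:-→d6:-→d7:-→d8:-→d9:-→d10:-→d11:-→d12:-→d13:-→d14:-→d15:-→d16:-→d17:-→d18:-→d19:-→d20:-→d21:-→d22:-→d23:-→d24:-→d25:-→d26:-→d27:-→d28:-→d29:-→d30:-→d31:H5 -> H5
  lookup 81.253.216.129: bits 01 walk d0:H3→d1:-→d2:- -> H3
  - 205.131.153.0/25 clear@25
  lookup 113.105.22.22: bits 0111000101101001000101100001011 walk d0:H3→d1:-→d2:-→d3:-→d4:-→d5:-→d6:-→d7:-→d8:-→d9:-→d10:-→d11:-→d12:-→d13:-→d14:-→d15:-→d16:-→d17:-→d18:-→d19:-→d20:-→d21:-→d22:-→d23:-→d24:-→d25:-→d26:-→d27:-→d28:-→d29:-→d30:-→d31:H5 -> H5
  add 205.131.0.0/16 -> H1 at depth 16
  add 205.131.144.0/20 -> H0 at depth 20
  add 204.0.0.0/6 -> H3 at depth 6
  add 205.131.153.97/32 -> H6 at depth 32
  add 205.128.0.0/12 -> H0 at depth 12
  lookup 205.131.8.241: bits 1100110110000011 walk d0:H3→d1:-→d2:-→d3:-→d4:-→d5:-→d6:H3→d7:-→d8:-→d9:-→d10:-→d11:-→d12:H0→d13:-→d14:-→d15:-→d16:H1 -> H1
  add 113.0.0.0/8 -> H6 at depth 8
  add 113.96.0.0/11 -> H0 at depth 11
  - 205.131.153.97/32 clear@32
  add 205.131.153.96/28 -> H3 at depth 28
  lookup 205.131.153.96: bits 1100110110000011100110010110000 walk d0:H3→d1:-→d2:-→d3:-→d4:-→d5:-→d6:H3→d7:-→d8:-→d9:-→d10:-→d11:-→d12:H0→d13:-→d14:-→d15:-→d16:H1→d17:-→d18:-→d19:-→d20:H0→d21:-→d22:-→d23:-→d24:-→d25:-→d26:-→d27:-→d28:H3→d29:-→d30:-→d31:- -> H3
  lookup 205.128.0.76: bits 11001101100000 walk d0:H3→d1:-→d2:-→d3:-→d4:-→d5:-→d6:H3→d7:-→d8:-→d9:-→d10:-→d11:-→d12:H0→d13:-→d14:- -> H0
  add 113.105.22.0/26 -> H1 at depth 26
  add 205.131.0.0/16 -> H0 at depth 16
  - 205.131.144.0/20 clear@20
  lookup 205.128.0.0: bits 11001101100000 walk d0:H3→d1:-→d2:-→d3:-→d4:-→d5:-→d6:H3→d7:-→d8:-→d9:-→d10:-→d11:-→d12:H0→d13:-→d14:- -> H0
  lookup 204.0.0.26: bits 1100110 walk d0:H3→d1:-→d2:-→d3:-→d4:-→d5:-→d6:H3→d7:- -> H3
  lookup 205.131.153.100: bits 11001101100000111001100101100 walk d0:H3→d1:-→d2:-→d3:-→d4:-→d5:-→d6:H3→d7:-→d8:-→d9:-→d10:-→d11:-→d12:H0→d13:-→d14:-→d15:-→d16:H0→d17:-→d18:-→d19:-→d20:-→d21:-→d22:-→d23:-→d24:-→d25:-→d26:-→d27:-→d28:H3→d29:- -> H3
  - 204.0.0.0/6 clear@6
  add 205.131.153.96/28 -> H4 at depth 28
  add 205.0.0.0/8 -> H2 at depth 8
  lookup 205.128.5.15: bits 11001101100000 walk d0:H3→d1:-→d2:-→d3:-→d4:-→d5:-→d6:-→d7:-→d8:H2→d9:-→d10:-→d11:-→d12:H0→d13:-→d14:- -> H0
  lookup 205.128.0.9: bits 11001101100000 walk d0:H3→d1:-→d2:-→d3:-→d4:-→d5:-→d6:-→d7:-→d8:H2→d9:-→d10:-→d11:-→d12:H0→d13:-→d14:- -> H0
  lookup 113.96.4.99: bits 011100010110 walk d0:H3→d1:-→d2:-→d3:-→d4:-→d5:-→d6:-→d7:-→d8:H6→d9:-→d10:-→d11:H0→d12:- -> H0
  lookup 205.131.153.96: bits 1100110110000011100110010110000 walk d0:H3→d1:-→d2:-→d3:-→d4:-→d5:-→d6:-→d7:-→d8:H2→d9:-→d10:-→d11:-→d12:H0→d13:-→d14:-→d15:-→d16:H0→d17:-→d18:-→d19:-→d20:-→d21:-→d22:-→d23:-→d24:-→d25:-→d26:-→d27:-→d28:H4→d29:-→d30:-→d31:- -> H4
  add 205.131.153.97/32 -> H3 at depth 32
  - 205.128.0.0/12 clear@12
  add 113.105.0.0/16 -> H4 at depth 16
  add 205.131.152.0/21 -> H5 at depth 21
  lookup 234.231.62.28: bits 11 walk d0:H3→d1:-→d2:- -> H3

== LOOKUPS ==
["H5","H3","H3","H5","H3","H5","H1","H3","H0","H0","H3","H3","H0","H0","H0","H4","H3"]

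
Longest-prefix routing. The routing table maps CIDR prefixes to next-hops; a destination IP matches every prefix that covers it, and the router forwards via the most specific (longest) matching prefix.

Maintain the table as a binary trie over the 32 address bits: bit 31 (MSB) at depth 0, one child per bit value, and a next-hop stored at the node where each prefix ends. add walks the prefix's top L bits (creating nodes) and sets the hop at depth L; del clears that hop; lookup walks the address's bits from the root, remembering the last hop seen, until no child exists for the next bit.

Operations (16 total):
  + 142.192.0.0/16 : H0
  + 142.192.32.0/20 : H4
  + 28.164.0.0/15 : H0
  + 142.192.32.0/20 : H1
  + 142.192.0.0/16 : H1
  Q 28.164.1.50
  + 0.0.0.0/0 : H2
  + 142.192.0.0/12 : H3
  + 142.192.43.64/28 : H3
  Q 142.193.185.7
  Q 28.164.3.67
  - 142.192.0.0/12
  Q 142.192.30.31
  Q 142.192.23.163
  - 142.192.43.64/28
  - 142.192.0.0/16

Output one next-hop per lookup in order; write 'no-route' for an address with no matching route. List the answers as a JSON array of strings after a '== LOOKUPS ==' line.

Apply in order:
  + 142.192.0.0/16 (H0) depth=16
  + 142.192.32.0/20 (H4) depth=20
  + 28.164.0.0/15 (H0) depth=15
  + 142.192.32.0/20 (H1) depth=20
  + 142.192.0.0/16 (H1) depth=16
  ? 28.164.1.50  path d0:-→d1:-→d2:-→d3:-→d4:-→d5:-→d6:-→d7:-→d8:-→d9:-→d10:-→d11:-→d12:-→d13:-→d14:-→d15:H0  best=H0
  + 0.0.0.0/0 (H2) depth=0
  + 142.192.0.0/12 (H3) depth=12
  + 142.192.43.64/28 (H3) depth=28
  ? 142.193.185.7  path d0:H2→d1:-→d2:-→d3:-→d4:-→d5:-→d6:-→d7:-→d8:-→d9:-→d10:-→d11:-→d12:H3→d13:-→d14:-→d15:-  best=H3
  ? 28.164.3.67  path d0:H2→d1:-→d2:-→d3:-→d4:-→d5:-→d6:-→d7:-→d8:-→d9:-→d10:-→d11:-→d12:-→d13:-→d14:-→d15:H0  best=H0
  del 142.192.0.0/12 (clear depth 12)
  ? 142.192.30.31  path d0:H2→d1:-→d2:-→d3:-→d4:-→d5:-→d6:-→d7:-→d8:-→d9:-→d10:-→d11:-→d12:-→d13:-→d14:-→d15:-→d16:H1→d17:-→d18:-  best=H1
  ? 142.192.23.163  path d0:H2→d1:-→d2:-→d3:-→d4:-→d5:-→d6:-→d7:-→d8:-→d9:-→d10:-→d11:-→d12:-→d13:-→d14:-→d15:-→d16:H1→d17:-→d18:-  best=H1
  del 142.192.43.64/28 (clear depth 28)
  del 142.192.0.0/16 (clear depth 16)

== LOOKUPS ==
["H0","H3","H0","H1","H1"]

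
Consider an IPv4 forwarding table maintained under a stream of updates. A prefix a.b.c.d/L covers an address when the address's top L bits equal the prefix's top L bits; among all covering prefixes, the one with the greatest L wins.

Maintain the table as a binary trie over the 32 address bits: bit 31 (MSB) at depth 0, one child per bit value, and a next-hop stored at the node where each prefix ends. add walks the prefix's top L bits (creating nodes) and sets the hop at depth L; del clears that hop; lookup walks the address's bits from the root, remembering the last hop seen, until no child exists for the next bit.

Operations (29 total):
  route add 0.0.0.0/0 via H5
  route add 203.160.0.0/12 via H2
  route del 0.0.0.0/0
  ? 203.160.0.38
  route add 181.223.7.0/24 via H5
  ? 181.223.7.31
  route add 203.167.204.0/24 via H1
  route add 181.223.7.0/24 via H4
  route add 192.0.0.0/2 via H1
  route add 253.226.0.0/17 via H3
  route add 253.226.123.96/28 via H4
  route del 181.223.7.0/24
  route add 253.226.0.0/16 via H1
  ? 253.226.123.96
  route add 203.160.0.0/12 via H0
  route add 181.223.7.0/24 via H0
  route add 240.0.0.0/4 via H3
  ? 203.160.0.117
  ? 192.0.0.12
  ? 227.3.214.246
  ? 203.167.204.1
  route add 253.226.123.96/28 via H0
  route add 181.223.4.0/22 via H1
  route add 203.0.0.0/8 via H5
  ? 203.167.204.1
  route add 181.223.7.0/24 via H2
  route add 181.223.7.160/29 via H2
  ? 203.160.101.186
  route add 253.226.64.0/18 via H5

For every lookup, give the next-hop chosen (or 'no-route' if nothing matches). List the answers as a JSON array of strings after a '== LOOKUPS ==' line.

Trace:
  + 0.0.0.0/0 (H5) depth=0
  + 203.160.0.0/12 (H2) depth=12
  del 0.0.0.0/0 (clear depth 0)
  ? 203.160.0.38  path d0:-→d1:-→d2:-→d3:-→d4:-→d5:-→d6:-→d7:-→d8:-→d9:-→d10:-→d11:-→d12:H2  best=H2
  + 181.223.7.0/24 (H5) depth=24
  ? 181.223.7.31  path d0:-→d1:-→d2:-→d3:-→d4:-→d5:-→d6:-→d7:-→d8:-→d9:-→d10:-→d11:-→d12:-→d13:-→d14:-→d15:-→d16:-→d17:-→d18:-→d19:-→d20:-→d21:-→d22:-→d23:-→d24:H5  best=H5
  + 203.167.204.0/24 (H1) depth=24
  + 181.223.7.0/24 (H4) depth=24
  + 192.0.0.0/2 (H1) depth=2
  + 253.226.0.0/17 (H3) depth=17
  + 253.226.123.96/28 (H4) depth=28
  del 181.223.7.0/24 (clear depth 24)
  + 253.226.0.0/16 (H1) depth=16
  ? 253.226.123.96  path d0:-→d1:-→d2:H1→d3:-→d4:-→d5:-→d6:-→d7:-→d8:-→d9:-→d10:-→d11:-→d12:-→d13:-→d14:-→d15:-→d16:H1→d17:H3→d18:-→d19:-→d20:-→d21:-→d22:-→d23:-→d24:-→d25:-→d26:-→d27:-→d28:H4  best=H4
  + 203.160.0.0/12 (H0) depth=12
  + 181.223.7.0/24 (H0) depth=24
  + 240.0.0.0/4 (H3) depth=4
  ? 203.160.0.117  path d0:-→d1:-→d2:H1→d3:-→d4:-→d5:-→d6:-→d7:-→d8:-→d9:-→d10:-→d11:-→d12:H0→d13:-  best=H0
  ? 192.0.0.12  path d0:-→d1:-→d2:H1→d3:-→d4:-  best=H1
  ? 227.3.214.246  path d0:-→d1:-→d2:H1→d3:-  best=H1
  ? 203.167.204.1  path d0:-→d1:-→d2:H1→d3:-→d4:-→d5:-→d6:-→d7:-→d8:-→d9:-→d10:-→d11:-→d12:H0→d13:-→d14:-→d15:-→d16:-→d17:-→d18:-→d19:-→d20:-→d21:-→d22:-→d23:-→d24:H1  best=H1
  + 253.226.123.96/28 (H0) depth=28
  + 181.223.4.0/22 (H1) depth=22
  + 203.0.0.0/8 (H5) depth=8
  ? 203.167.204.1  path d0:-→d1:-→d2:H1→d3:-→d4:-→d5:-→d6:-→d7:-→d8:H5→d9:-→d10:-→d11:-→d12:H0→d13:-→d14:-→d15:-→d16:-→d17:-→d18:-→d19:-→d20:-→d21:-→d22:-→d23:-→d24:H1  best=H1
  + 181.223.7.0/24 (H2) depth=24
  + 181.223.7.160/29 (H2) depth=29
  ? 203.160.101.186  path d0:-→d1:-→d2:H1→d3:-→d4:-→d5:-→d6:-→d7:-→d8:H5→d9:-→d10:-→d11:-→d12:H0→d13:-  best=H0
  + 253.226.64.0/18 (H5) depth=18

== LOOKUPS ==
["H2","H5","H4","H0","H1","H1","H1","H1","H0"]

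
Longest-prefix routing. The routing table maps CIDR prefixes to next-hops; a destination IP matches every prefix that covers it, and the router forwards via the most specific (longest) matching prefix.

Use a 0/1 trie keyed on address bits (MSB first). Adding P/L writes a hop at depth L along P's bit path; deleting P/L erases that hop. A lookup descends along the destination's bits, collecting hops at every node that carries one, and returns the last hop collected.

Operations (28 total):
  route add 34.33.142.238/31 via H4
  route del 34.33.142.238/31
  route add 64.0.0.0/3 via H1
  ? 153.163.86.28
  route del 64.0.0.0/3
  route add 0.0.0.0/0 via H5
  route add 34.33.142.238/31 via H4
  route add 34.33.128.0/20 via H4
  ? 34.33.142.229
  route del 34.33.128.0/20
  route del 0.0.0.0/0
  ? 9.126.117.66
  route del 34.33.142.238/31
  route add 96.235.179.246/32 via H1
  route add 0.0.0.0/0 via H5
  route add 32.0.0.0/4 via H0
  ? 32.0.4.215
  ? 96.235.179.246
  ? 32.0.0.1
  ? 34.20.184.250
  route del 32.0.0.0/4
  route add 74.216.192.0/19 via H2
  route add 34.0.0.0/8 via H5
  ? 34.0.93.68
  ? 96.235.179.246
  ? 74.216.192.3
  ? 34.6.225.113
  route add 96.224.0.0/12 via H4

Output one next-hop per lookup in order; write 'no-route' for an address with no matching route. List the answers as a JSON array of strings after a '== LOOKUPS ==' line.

Apply in order:
  add 34.33.142.238/31 -> H4 at depth 31
  - 34.33.142.238/31 clear@31
  add 64.0.0.0/3 -> H1 at depth 3
  lookup 153.163.86.28: bits ε walk d0:- -> no-route
  - 64.0.0.0/3 clear@3
  add 0.0.0.0/0 -> H5 at depth 0
  add 34.33.142.238/31 -> H4 at depth 31
  add 34.33.128.0/20 -> H4 at depth 20
  lookup 34.33.142.229: bits 0010001000100001100011101110 walk d0:H5→d1:-→d2:-→d3:-→d4:-→d5:-→d6:-→d7:-→d8:-→d9:-→d10:-→d11:-→d12:-→d13:-→d14:-→d15:-→d16:-→d17:-→d18:-→d19:-→d20:H4→d21:-→d22:-→d23:-→d24:-→d25:-→d26:-→d27:-→d28:- -> H4
  - 34.33.128.0/20 clear@20
  - 0.0.0.0/0 clear@0
  lookup 9.126.117.66: bits 00 walk d0:-→d1:-→d2:- -> no-route
  - 34.33.142.238/31 clear@31
  add 96.235.179.246/32 -> H1 at depth 32
  add 0.0.0.0/0 -> H5 at depth 0
  add 32.0.0.0/4 -> H0 at depth 4
  lookup 32.0.4.215: bits 001000 walk d0:H5→d1:-→d2:-→d3:-→d4:H0→d5:-→d6:- -> H0
  lookup 96.235.179.246: bits 01100000111010111011001111110110 walk d0:H5→d1:-→d2:-→d3:-→d4:-→d5:-→d6:-→d7:-→d8:-→d9:-→d10:-→d11:-→d12:-→d13:-→d14:-→d15:-→d16:-→d17:-→d18:-→d19:-→d20:-→d21:-→d22:-→d23:-→d24:-→d25:-→d26:-→d27:-→d28:-→d29:-→d30:-→d31:-→d32:H1 -> H1
  lookup 32.0.0.1: bits 001000 walk d0:H5→d1:-→d2:-→d3:-→d4:H0→d5:-→d6:- -> H0
  lookup 34.20.184.250: bits 0010001000 walk d0:H5→d1:-→d2:-→d3:-→d4:H0→d5:-→d6:-→d7:-→d8:-→d9:-→d10:- -> H0
  - 32.0.0.0/4 clear@4
  add 74.216.192.0/19 -> H2 at depth 19
  add 34.0.0.0/8 -> H5 at depth 8
  lookup 34.0.93.68: bits 0010001000 walk d0:H5→d1:-→d2:-→d3:-→d4:-→d5:-→d6:-→d7:-→d8:H5→d9:-→d10:- -> H5
  lookup 96.235.179.246: bits 01100000111010111011001111110110 walk d0:H5→d1:-→d2:-→d3:-→d4:-→d5:-→d6:-→d7:-→d8:-→d9:-→d10:-→d11:-→d12:-→d13:-→d14:-→d15:-→d16:-→d17:-→d18:-→d19:-→d20:-→d21:-→d22:-→d23:-→d24:-→d25:-→d26:-→d27:-→d28:-→d29:-→d30:-→d31:-→d32:H1 -> H1
  lookup 74.216.192.3: bits 0100101011011000110 walk d0:H5→d1:-→d2:-→d3:-→d4:-→d5:-→d6:-→d7:-→d8:-→d9:-→d10:-→d11:-→d12:-→d13:-→d14:-→d15:-→d16:-→d17:-→d18:-→d19:H2 -> H2
  lookup 34.6.225.113: bits 0010001000 walk d0:H5→d1:-→d2:-→d3:-→d4:-→d5:-→d6:-→d7:-→d8:H5→d9:-→d10:- -> H5
  add 96.224.0.0/12 -> H4 at depth 12

== LOOKUPS ==
["no-route","H4","no-route","H0","H1","H0","H0","H5","H1","H2","H5"]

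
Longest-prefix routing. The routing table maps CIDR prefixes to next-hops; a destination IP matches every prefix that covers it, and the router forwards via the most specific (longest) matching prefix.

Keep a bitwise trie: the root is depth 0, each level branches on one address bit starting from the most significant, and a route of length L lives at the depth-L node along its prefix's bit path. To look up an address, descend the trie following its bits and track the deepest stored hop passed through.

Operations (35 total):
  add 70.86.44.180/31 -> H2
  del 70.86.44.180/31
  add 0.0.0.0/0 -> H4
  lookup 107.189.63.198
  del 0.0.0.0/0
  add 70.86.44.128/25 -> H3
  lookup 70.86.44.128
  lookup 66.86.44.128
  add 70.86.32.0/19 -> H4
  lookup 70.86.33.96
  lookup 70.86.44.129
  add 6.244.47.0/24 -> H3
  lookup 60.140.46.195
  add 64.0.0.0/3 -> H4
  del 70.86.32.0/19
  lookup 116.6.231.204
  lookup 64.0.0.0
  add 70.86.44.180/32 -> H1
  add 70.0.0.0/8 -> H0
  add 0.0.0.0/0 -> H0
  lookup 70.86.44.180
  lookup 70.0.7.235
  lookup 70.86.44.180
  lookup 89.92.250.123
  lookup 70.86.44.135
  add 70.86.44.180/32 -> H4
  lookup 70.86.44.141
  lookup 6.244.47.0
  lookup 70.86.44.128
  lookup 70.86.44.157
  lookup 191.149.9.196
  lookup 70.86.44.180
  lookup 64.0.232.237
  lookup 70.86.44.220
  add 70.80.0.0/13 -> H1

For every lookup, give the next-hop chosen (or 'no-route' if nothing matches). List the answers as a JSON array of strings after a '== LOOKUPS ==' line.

Apply in order:
  add 70.86.44.180/31 -> H2 at depth 31
  del 70.86.44.180/31 (clear depth 31)
  add 0.0.0.0/0 -> H4 at depth 0
  ? 107.189.63.198  path d0:H4→d1:-→d2:-  best=H4
  del 0.0.0.0/0 (clear depth 0)
  add 70.86.44.128/25 -> H3 at depth 25
  ? 70.86.44.128  path d0:-→d1:-→d2:-→d3:-→d4:-→d5:-→d6:-→d7:-→d8:-→d9:-→d10:-→d11:-→d12:-→d13:-→d14:-→d15:-→d16:-→d17:-→d18:-→d19:-→d20:-→d21:-→d22:-→d23:-→d24:-→d25:H3→d26:-  best=H3
  ? 66.86.44.128  path d0:-→d1:-→d2:-→d3:-→d4:-→d5:-  best=no-route
  add 70.86.32.0/19 -> H4 at depth 19
  ? 70.86.33.96  path d0:-→d1:-→d2:-→d3:-→d4:-→d5:-→d6:-→d7:-→d8:-→d9:-→d10:-→d11:-→d12:-→d13:-→d14:-→d15:-→d16:-→d17:-→d18:-→d19:H4→d20:-  best=H4
  ? 70.86.44.129  path d0:-→d1:-→d2:-→d3:-→d4:-→d5:-→d6:-→d7:-→d8:-→d9:-→d10:-→d11:-→d12:-→d13:-→d14:-→d15:-→d16:-→d17:-→d18:-→d19:H4→d20:-→d21:-→d22:-→d23:-→d24:-→d25:H3→d26:-  best=H3
  add 6.244.47.0/24 -> H3 at depth 24
  ? 60.140.46.195  path d0:-→d1:-→d2:-  best=no-route
  add 64.0.0.0/3 -> H4 at depth 3
  del 70.86.32.0/19 (clear depth 19)
  ? 116.6.231.204  path d0:-→d1:-→d2:-  best=no-route
  ? 64.0.0.0  path d0:-→d1:-→d2:-→d3:H4→d4:-→d5:-  best=H4
  add 70.86.44.180/32 -> H1 at depth 32
  add 70.0.0.0/8 -> H0 at depth 8
  add 0.0.0.0/0 -> H0 at depth 0
  ? 70.86.44.180  path d0:H0→d1:-→d2:-→d3:H4→d4:-→d5:-→d6:-→d7:-→d8:H0→d9:-→d10:-→d11:-→d12:-→d13:-→d14:-→d15:-→d16:-→d17:-→d18:-→d19:-→d20:-→d21:-→d22:-→d23:-→d24:-→d25:H3→d26:-→d27:-→d28:-→d29:-→d30:-→d31:-→d32:H1  best=H1
  ? 70.0.7.235  path d0:H0→d1:-→d2:-→d3:H4→d4:-→d5:-→d6:-→d7:-→d8:H0→d9:-  best=H0
  ? 70.86.44.180  path d0:H0→d1:-→d2:-→d3:H4→d4:-→d5:-→d6:-→d7:-→d8:H0→d9:-→d10:-→d11:-→d12:-→d13:-→d14:-→d15:-→d16:-→d17:-→d18:-→d19:-→d20:-→d21:-→d22:-→d23:-→d24:-→d25:H3→d26:-→d27:-→d28:-→d29:-→d30:-→d31:-→d32:H1  best=H1
  ? 89.92.250.123  path d0:H0→d1:-→d2:-→d3:H4  best=H4
  ? 70.86.44.135  path d0:H0→d1:-→d2:-→d3:H4→d4:-→d5:-→d6:-→d7:-→d8:H0→d9:-→d10:-→d11:-→d12:-→d13:-→d14:-→d15:-→d16:-→d17:-→d18:-→d19:-→d20:-→d21:-→d22:-→d23:-→d24:-→d25:H3→d26:-  best=H3
  add 70.86.44.180/32 -> H4 at depth 32
  ? 70.86.44.141  path d0:H0→d1:-→d2:-→d3:H4→d4:-→d5:-→d6:-→d7:-→d8:H0→d9:-→d10:-→d11:-→d12:-→d13:-→d14:-→d15:-→d16:-→d17:-→d18:-→d19:-→d20:-→d21:-→d22:-→d23:-→d24:-→d25:H3→d26:-  best=H3
  ? 6.244.47.0  path d0:H0→d1:-→d2:-→d3:-→d4:-→d5:-→d6:-→d7:-→d8:-→d9:-→d10:-→d11:-→d12:-→d13:-→d14:-→d15:-→d16:-→d17:-→d18:-→d19:-→d20:-→d21:-→d22:-→d23:-→d24:H3  best=H3
  ? 70.86.44.128  path d0:H0→d1:-→d2:-→d3:H4→d4:-→d5:-→d6:-→d7:-→d8:H0→d9:-→d10:-→d11:-→d12:-→d13:-→d14:-→d15:-→d16:-→d17:-→d18:-→d19:-→d20:-→d21:-→d22:-→d23:-→d24:-→d25:H3→d26:-  best=H3
  ? 70.86.44.157  path d0:H0→d1:-→d2:-→d3:H4→d4:-→d5:-→d6:-→d7:-→d8:H0→d9:-→d10:-→d11:-→d12:-→d13:-→d14:-→d15:-→d16:-→d17:-→d18:-→d19:-→d20:-→d21:-→d22:-→d23:-→d24:-→d25:H3→d26:-  best=H3
  ? 191.149.9.196  path d0:H0  best=H0
  ? 70.86.44.180  path d0:H0→d1:-→d2:-→d3:H4→d4:-→d5:-→d6:-→d7:-→d8:H0→d9:-→d10:-→d11:-→d12:-→d13:-→d14:-→d15:-→d16:-→d17:-→d18:-→d19:-→d20:-→d21:-→d22:-→d23:-→d24:-→d25:H3→d26:-→d27:-→d28:-→d29:-→d30:-→d31:-→d32:H4  best=H4
  ? 64.0.232.237  path d0:H0→d1:-→d2:-→d3:H4→d4:-→d5:-  best=H4
  ? 70.86.44.220  path d0:H0→d1:-→d2:-→d3:H4→d4:-→d5:-→d6:-→d7:-→d8:H0→d9:-→d10:-→d11:-→d12:-→d13:-→d14:-→d15:-→d16:-→d17:-→d18:-→d19:-→d20:-→d21:-→d22:-→d23:-→d24:-→d25:H3  best=H3
  add 70.80.0.0/13 -> H1 at depth 13

== LOOKUPS ==
["H4","H3","no-route","H4","H3","no-route","no-route","H4","H1","H0","H1","H4","H3","H3","H3","H3","H3","H0","H4","H4","H3"]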